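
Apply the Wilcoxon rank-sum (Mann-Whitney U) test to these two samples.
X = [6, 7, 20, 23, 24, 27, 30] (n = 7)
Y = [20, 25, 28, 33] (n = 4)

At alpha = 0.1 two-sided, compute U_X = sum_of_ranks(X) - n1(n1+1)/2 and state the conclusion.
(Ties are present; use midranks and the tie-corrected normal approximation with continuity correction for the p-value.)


Step 1: Combine and sort all 11 observations; assign midranks.
sorted (value, group): (6,X), (7,X), (20,X), (20,Y), (23,X), (24,X), (25,Y), (27,X), (28,Y), (30,X), (33,Y)
ranks: 6->1, 7->2, 20->3.5, 20->3.5, 23->5, 24->6, 25->7, 27->8, 28->9, 30->10, 33->11
Step 2: Rank sum for X: R1 = 1 + 2 + 3.5 + 5 + 6 + 8 + 10 = 35.5.
Step 3: U_X = R1 - n1(n1+1)/2 = 35.5 - 7*8/2 = 35.5 - 28 = 7.5.
       U_Y = n1*n2 - U_X = 28 - 7.5 = 20.5.
Step 4: Ties are present, so use the tie-corrected normal approximation (with continuity correction) for the p-value.
Step 5: p-value = 0.255756; compare to alpha = 0.1. fail to reject H0.

U_X = 7.5, p = 0.255756, fail to reject H0 at alpha = 0.1.


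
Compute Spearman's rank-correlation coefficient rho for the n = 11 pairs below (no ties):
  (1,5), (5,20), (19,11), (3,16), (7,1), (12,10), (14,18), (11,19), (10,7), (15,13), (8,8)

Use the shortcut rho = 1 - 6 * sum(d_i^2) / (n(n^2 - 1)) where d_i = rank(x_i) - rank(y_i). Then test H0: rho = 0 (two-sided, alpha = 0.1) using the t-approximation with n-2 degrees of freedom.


Step 1: Rank x and y separately (midranks; no ties here).
rank(x): 1->1, 5->3, 19->11, 3->2, 7->4, 12->8, 14->9, 11->7, 10->6, 15->10, 8->5
rank(y): 5->2, 20->11, 11->6, 16->8, 1->1, 10->5, 18->9, 19->10, 7->3, 13->7, 8->4
Step 2: d_i = R_x(i) - R_y(i); compute d_i^2.
  (1-2)^2=1, (3-11)^2=64, (11-6)^2=25, (2-8)^2=36, (4-1)^2=9, (8-5)^2=9, (9-9)^2=0, (7-10)^2=9, (6-3)^2=9, (10-7)^2=9, (5-4)^2=1
sum(d^2) = 172.
Step 3: rho = 1 - 6*172 / (11*(11^2 - 1)) = 1 - 1032/1320 = 0.218182.
Step 4: Under H0, t = rho * sqrt((n-2)/(1-rho^2)) = 0.6707 ~ t(9).
Step 5: Two-sided p-value from the t-distribution with 9 df = 0.519248.
Step 6: alpha = 0.1. fail to reject H0.

rho = 0.2182, p = 0.519248, fail to reject H0 at alpha = 0.1.


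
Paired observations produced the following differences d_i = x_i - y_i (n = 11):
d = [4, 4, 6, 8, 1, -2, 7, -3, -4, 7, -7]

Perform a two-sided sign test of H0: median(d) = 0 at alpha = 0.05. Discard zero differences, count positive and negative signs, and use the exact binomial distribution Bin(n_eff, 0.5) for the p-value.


Step 1: Discard zero differences. Original n = 11; n_eff = number of nonzero differences = 11.
Nonzero differences (with sign): +4, +4, +6, +8, +1, -2, +7, -3, -4, +7, -7
Step 2: Count signs: positive = 7, negative = 4.
Step 3: Under H0: P(positive) = 0.5, so the number of positives S ~ Bin(11, 0.5).
Step 4: Two-sided exact p-value = sum of Bin(11,0.5) probabilities at or below the observed probability = 0.548828.
Step 5: alpha = 0.05. fail to reject H0.

n_eff = 11, pos = 7, neg = 4, p = 0.548828, fail to reject H0.


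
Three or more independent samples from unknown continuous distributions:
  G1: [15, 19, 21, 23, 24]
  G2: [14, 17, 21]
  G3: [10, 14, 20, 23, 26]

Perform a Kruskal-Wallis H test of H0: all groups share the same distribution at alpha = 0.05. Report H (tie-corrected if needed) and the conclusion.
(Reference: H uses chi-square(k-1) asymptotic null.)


Step 1: Combine all N = 13 observations and assign midranks.
sorted (value, group, rank): (10,G3,1), (14,G2,2.5), (14,G3,2.5), (15,G1,4), (17,G2,5), (19,G1,6), (20,G3,7), (21,G1,8.5), (21,G2,8.5), (23,G1,10.5), (23,G3,10.5), (24,G1,12), (26,G3,13)
Step 2: Sum ranks within each group.
R_1 = 41 (n_1 = 5)
R_2 = 16 (n_2 = 3)
R_3 = 34 (n_3 = 5)
Step 3: H = 12/(N(N+1)) * sum(R_i^2/n_i) - 3(N+1)
     = 12/(13*14) * (41^2/5 + 16^2/3 + 34^2/5) - 3*14
     = 0.065934 * 652.733 - 42
     = 1.037363.
Step 4: Ties present; correction factor C = 1 - 18/(13^3 - 13) = 0.991758. Corrected H = 1.037363 / 0.991758 = 1.045983.
Step 5: Under H0, H ~ chi^2(2); p-value = 0.592745.
Step 6: alpha = 0.05. fail to reject H0.

H = 1.0460, df = 2, p = 0.592745, fail to reject H0.


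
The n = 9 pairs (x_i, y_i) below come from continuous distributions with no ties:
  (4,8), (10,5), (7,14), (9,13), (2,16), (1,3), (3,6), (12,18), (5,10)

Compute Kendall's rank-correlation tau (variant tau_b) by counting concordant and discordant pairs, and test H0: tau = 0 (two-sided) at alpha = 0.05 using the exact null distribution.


Step 1: Enumerate the 36 unordered pairs (i,j) with i<j and classify each by sign(x_j-x_i) * sign(y_j-y_i).
  (1,2):dx=+6,dy=-3->D; (1,3):dx=+3,dy=+6->C; (1,4):dx=+5,dy=+5->C; (1,5):dx=-2,dy=+8->D
  (1,6):dx=-3,dy=-5->C; (1,7):dx=-1,dy=-2->C; (1,8):dx=+8,dy=+10->C; (1,9):dx=+1,dy=+2->C
  (2,3):dx=-3,dy=+9->D; (2,4):dx=-1,dy=+8->D; (2,5):dx=-8,dy=+11->D; (2,6):dx=-9,dy=-2->C
  (2,7):dx=-7,dy=+1->D; (2,8):dx=+2,dy=+13->C; (2,9):dx=-5,dy=+5->D; (3,4):dx=+2,dy=-1->D
  (3,5):dx=-5,dy=+2->D; (3,6):dx=-6,dy=-11->C; (3,7):dx=-4,dy=-8->C; (3,8):dx=+5,dy=+4->C
  (3,9):dx=-2,dy=-4->C; (4,5):dx=-7,dy=+3->D; (4,6):dx=-8,dy=-10->C; (4,7):dx=-6,dy=-7->C
  (4,8):dx=+3,dy=+5->C; (4,9):dx=-4,dy=-3->C; (5,6):dx=-1,dy=-13->C; (5,7):dx=+1,dy=-10->D
  (5,8):dx=+10,dy=+2->C; (5,9):dx=+3,dy=-6->D; (6,7):dx=+2,dy=+3->C; (6,8):dx=+11,dy=+15->C
  (6,9):dx=+4,dy=+7->C; (7,8):dx=+9,dy=+12->C; (7,9):dx=+2,dy=+4->C; (8,9):dx=-7,dy=-8->C
Step 2: C = 24, D = 12, total pairs = 36.
Step 3: tau = (C - D)/(n(n-1)/2) = (24 - 12)/36 = 0.333333.
Step 4: Exact two-sided p-value (enumerate n! = 362880 permutations of y under H0): p = 0.259518.
Step 5: alpha = 0.05. fail to reject H0.

tau_b = 0.3333 (C=24, D=12), p = 0.259518, fail to reject H0.


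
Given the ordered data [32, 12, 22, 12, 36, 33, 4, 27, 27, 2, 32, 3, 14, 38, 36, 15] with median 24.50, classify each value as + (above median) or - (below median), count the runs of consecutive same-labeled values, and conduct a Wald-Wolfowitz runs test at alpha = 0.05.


Step 1: Compute median = 24.50; label A = above, B = below.
Labels in order: ABBBAABAABABBAAB  (n_A = 8, n_B = 8)
Step 2: Count runs R = 10.
Step 3: Under H0 (random ordering), E[R] = 2*n_A*n_B/(n_A+n_B) + 1 = 2*8*8/16 + 1 = 9.0000.
        Var[R] = 2*n_A*n_B*(2*n_A*n_B - n_A - n_B) / ((n_A+n_B)^2 * (n_A+n_B-1)) = 14336/3840 = 3.7333.
        SD[R] = 1.9322.
Step 4: Continuity-corrected z = (R - 0.5 - E[R]) / SD[R] = (10 - 0.5 - 9.0000) / 1.9322 = 0.2588.
Step 5: Two-sided p-value via normal approximation = 2*(1 - Phi(|z|)) = 0.795809.
Step 6: alpha = 0.05. fail to reject H0.

R = 10, z = 0.2588, p = 0.795809, fail to reject H0.


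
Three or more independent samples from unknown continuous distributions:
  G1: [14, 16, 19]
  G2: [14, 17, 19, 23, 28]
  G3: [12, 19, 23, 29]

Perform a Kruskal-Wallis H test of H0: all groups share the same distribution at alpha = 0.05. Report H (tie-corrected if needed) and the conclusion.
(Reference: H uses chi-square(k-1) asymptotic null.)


Step 1: Combine all N = 12 observations and assign midranks.
sorted (value, group, rank): (12,G3,1), (14,G1,2.5), (14,G2,2.5), (16,G1,4), (17,G2,5), (19,G1,7), (19,G2,7), (19,G3,7), (23,G2,9.5), (23,G3,9.5), (28,G2,11), (29,G3,12)
Step 2: Sum ranks within each group.
R_1 = 13.5 (n_1 = 3)
R_2 = 35 (n_2 = 5)
R_3 = 29.5 (n_3 = 4)
Step 3: H = 12/(N(N+1)) * sum(R_i^2/n_i) - 3(N+1)
     = 12/(12*13) * (13.5^2/3 + 35^2/5 + 29.5^2/4) - 3*13
     = 0.076923 * 523.312 - 39
     = 1.254808.
Step 4: Ties present; correction factor C = 1 - 36/(12^3 - 12) = 0.979021. Corrected H = 1.254808 / 0.979021 = 1.281696.
Step 5: Under H0, H ~ chi^2(2); p-value = 0.526845.
Step 6: alpha = 0.05. fail to reject H0.

H = 1.2817, df = 2, p = 0.526845, fail to reject H0.


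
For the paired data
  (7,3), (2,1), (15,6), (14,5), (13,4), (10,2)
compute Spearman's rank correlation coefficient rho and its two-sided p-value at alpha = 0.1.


Step 1: Rank x and y separately (midranks; no ties here).
rank(x): 7->2, 2->1, 15->6, 14->5, 13->4, 10->3
rank(y): 3->3, 1->1, 6->6, 5->5, 4->4, 2->2
Step 2: d_i = R_x(i) - R_y(i); compute d_i^2.
  (2-3)^2=1, (1-1)^2=0, (6-6)^2=0, (5-5)^2=0, (4-4)^2=0, (3-2)^2=1
sum(d^2) = 2.
Step 3: rho = 1 - 6*2 / (6*(6^2 - 1)) = 1 - 12/210 = 0.942857.
Step 4: Under H0, t = rho * sqrt((n-2)/(1-rho^2)) = 5.6595 ~ t(4).
Step 5: Two-sided p-value from the t-distribution with 4 df = 0.004805.
Step 6: alpha = 0.1. reject H0.

rho = 0.9429, p = 0.004805, reject H0 at alpha = 0.1.


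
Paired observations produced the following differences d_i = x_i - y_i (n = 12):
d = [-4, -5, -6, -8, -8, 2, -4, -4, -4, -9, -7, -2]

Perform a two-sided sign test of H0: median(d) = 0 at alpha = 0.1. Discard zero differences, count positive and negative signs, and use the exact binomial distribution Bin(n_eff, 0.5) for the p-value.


Step 1: Discard zero differences. Original n = 12; n_eff = number of nonzero differences = 12.
Nonzero differences (with sign): -4, -5, -6, -8, -8, +2, -4, -4, -4, -9, -7, -2
Step 2: Count signs: positive = 1, negative = 11.
Step 3: Under H0: P(positive) = 0.5, so the number of positives S ~ Bin(12, 0.5).
Step 4: Two-sided exact p-value = sum of Bin(12,0.5) probabilities at or below the observed probability = 0.006348.
Step 5: alpha = 0.1. reject H0.

n_eff = 12, pos = 1, neg = 11, p = 0.006348, reject H0.


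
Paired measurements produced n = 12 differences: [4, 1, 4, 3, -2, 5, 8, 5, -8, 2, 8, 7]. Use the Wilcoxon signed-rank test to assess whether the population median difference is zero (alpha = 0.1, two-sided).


Step 1: Drop any zero differences (none here) and take |d_i|.
|d| = [4, 1, 4, 3, 2, 5, 8, 5, 8, 2, 8, 7]
Step 2: Midrank |d_i| (ties get averaged ranks).
ranks: |4|->5.5, |1|->1, |4|->5.5, |3|->4, |2|->2.5, |5|->7.5, |8|->11, |5|->7.5, |8|->11, |2|->2.5, |8|->11, |7|->9
Step 3: Attach original signs; sum ranks with positive sign and with negative sign.
W+ = 5.5 + 1 + 5.5 + 4 + 7.5 + 11 + 7.5 + 2.5 + 11 + 9 = 64.5
W- = 2.5 + 11 = 13.5
(Check: W+ + W- = 78 should equal n(n+1)/2 = 78.)
Step 4: Test statistic W = min(W+, W-) = 13.5.
Step 5: Ties in |d|, so use the tie-corrected normal approximation.
        E[W] = n(n+1)/4 = 12*13/4 = 39.
        Tie groups: |d|=2 (t=2), |d|=4 (t=2), |d|=5 (t=2), |d|=8 (t=3); sum(t^3 - t) = 42.
        Var[W] = n(n+1)(2n+1)/24 - sum(t^3-t)/48 = 3900/24 - 42/48 = 161.625.
        z = (W - E[W]) / sqrt(Var[W]) = (13.5 - 39) / 12.7132 = -2.0058.
        Two-sided p = 2*Phi(z) = 0.044878.
Step 6: alpha = 0.1. reject H0.

W+ = 64.5, W- = 13.5, W = min = 13.5, p = 0.044878, reject H0.


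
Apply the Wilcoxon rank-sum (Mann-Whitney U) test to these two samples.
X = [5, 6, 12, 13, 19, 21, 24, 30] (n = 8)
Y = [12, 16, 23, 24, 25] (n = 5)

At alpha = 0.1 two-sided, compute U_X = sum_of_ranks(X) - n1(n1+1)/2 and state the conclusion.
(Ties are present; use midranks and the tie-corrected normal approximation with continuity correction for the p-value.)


Step 1: Combine and sort all 13 observations; assign midranks.
sorted (value, group): (5,X), (6,X), (12,X), (12,Y), (13,X), (16,Y), (19,X), (21,X), (23,Y), (24,X), (24,Y), (25,Y), (30,X)
ranks: 5->1, 6->2, 12->3.5, 12->3.5, 13->5, 16->6, 19->7, 21->8, 23->9, 24->10.5, 24->10.5, 25->12, 30->13
Step 2: Rank sum for X: R1 = 1 + 2 + 3.5 + 5 + 7 + 8 + 10.5 + 13 = 50.
Step 3: U_X = R1 - n1(n1+1)/2 = 50 - 8*9/2 = 50 - 36 = 14.
       U_Y = n1*n2 - U_X = 40 - 14 = 26.
Step 4: Ties are present, so use the tie-corrected normal approximation (with continuity correction) for the p-value.
Step 5: p-value = 0.419471; compare to alpha = 0.1. fail to reject H0.

U_X = 14, p = 0.419471, fail to reject H0 at alpha = 0.1.


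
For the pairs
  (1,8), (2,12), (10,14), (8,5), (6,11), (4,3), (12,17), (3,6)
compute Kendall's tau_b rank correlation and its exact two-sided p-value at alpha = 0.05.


Step 1: Enumerate the 28 unordered pairs (i,j) with i<j and classify each by sign(x_j-x_i) * sign(y_j-y_i).
  (1,2):dx=+1,dy=+4->C; (1,3):dx=+9,dy=+6->C; (1,4):dx=+7,dy=-3->D; (1,5):dx=+5,dy=+3->C
  (1,6):dx=+3,dy=-5->D; (1,7):dx=+11,dy=+9->C; (1,8):dx=+2,dy=-2->D; (2,3):dx=+8,dy=+2->C
  (2,4):dx=+6,dy=-7->D; (2,5):dx=+4,dy=-1->D; (2,6):dx=+2,dy=-9->D; (2,7):dx=+10,dy=+5->C
  (2,8):dx=+1,dy=-6->D; (3,4):dx=-2,dy=-9->C; (3,5):dx=-4,dy=-3->C; (3,6):dx=-6,dy=-11->C
  (3,7):dx=+2,dy=+3->C; (3,8):dx=-7,dy=-8->C; (4,5):dx=-2,dy=+6->D; (4,6):dx=-4,dy=-2->C
  (4,7):dx=+4,dy=+12->C; (4,8):dx=-5,dy=+1->D; (5,6):dx=-2,dy=-8->C; (5,7):dx=+6,dy=+6->C
  (5,8):dx=-3,dy=-5->C; (6,7):dx=+8,dy=+14->C; (6,8):dx=-1,dy=+3->D; (7,8):dx=-9,dy=-11->C
Step 2: C = 18, D = 10, total pairs = 28.
Step 3: tau = (C - D)/(n(n-1)/2) = (18 - 10)/28 = 0.285714.
Step 4: Exact two-sided p-value (enumerate n! = 40320 permutations of y under H0): p = 0.398760.
Step 5: alpha = 0.05. fail to reject H0.

tau_b = 0.2857 (C=18, D=10), p = 0.398760, fail to reject H0.


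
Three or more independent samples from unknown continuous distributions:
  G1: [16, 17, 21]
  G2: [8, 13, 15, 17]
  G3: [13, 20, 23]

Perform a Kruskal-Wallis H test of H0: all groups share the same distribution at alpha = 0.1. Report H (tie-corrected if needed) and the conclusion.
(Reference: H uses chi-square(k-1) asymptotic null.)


Step 1: Combine all N = 10 observations and assign midranks.
sorted (value, group, rank): (8,G2,1), (13,G2,2.5), (13,G3,2.5), (15,G2,4), (16,G1,5), (17,G1,6.5), (17,G2,6.5), (20,G3,8), (21,G1,9), (23,G3,10)
Step 2: Sum ranks within each group.
R_1 = 20.5 (n_1 = 3)
R_2 = 14 (n_2 = 4)
R_3 = 20.5 (n_3 = 3)
Step 3: H = 12/(N(N+1)) * sum(R_i^2/n_i) - 3(N+1)
     = 12/(10*11) * (20.5^2/3 + 14^2/4 + 20.5^2/3) - 3*11
     = 0.109091 * 329.167 - 33
     = 2.909091.
Step 4: Ties present; correction factor C = 1 - 12/(10^3 - 10) = 0.987879. Corrected H = 2.909091 / 0.987879 = 2.944785.
Step 5: Under H0, H ~ chi^2(2); p-value = 0.229376.
Step 6: alpha = 0.1. fail to reject H0.

H = 2.9448, df = 2, p = 0.229376, fail to reject H0.


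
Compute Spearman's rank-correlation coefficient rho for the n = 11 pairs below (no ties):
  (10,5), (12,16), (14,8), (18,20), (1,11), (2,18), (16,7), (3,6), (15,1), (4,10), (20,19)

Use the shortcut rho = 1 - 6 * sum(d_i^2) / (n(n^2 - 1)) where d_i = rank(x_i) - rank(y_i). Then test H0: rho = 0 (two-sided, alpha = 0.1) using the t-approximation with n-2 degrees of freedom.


Step 1: Rank x and y separately (midranks; no ties here).
rank(x): 10->5, 12->6, 14->7, 18->10, 1->1, 2->2, 16->9, 3->3, 15->8, 4->4, 20->11
rank(y): 5->2, 16->8, 8->5, 20->11, 11->7, 18->9, 7->4, 6->3, 1->1, 10->6, 19->10
Step 2: d_i = R_x(i) - R_y(i); compute d_i^2.
  (5-2)^2=9, (6-8)^2=4, (7-5)^2=4, (10-11)^2=1, (1-7)^2=36, (2-9)^2=49, (9-4)^2=25, (3-3)^2=0, (8-1)^2=49, (4-6)^2=4, (11-10)^2=1
sum(d^2) = 182.
Step 3: rho = 1 - 6*182 / (11*(11^2 - 1)) = 1 - 1092/1320 = 0.172727.
Step 4: Under H0, t = rho * sqrt((n-2)/(1-rho^2)) = 0.5261 ~ t(9).
Step 5: Two-sided p-value from the t-distribution with 9 df = 0.611542.
Step 6: alpha = 0.1. fail to reject H0.

rho = 0.1727, p = 0.611542, fail to reject H0 at alpha = 0.1.


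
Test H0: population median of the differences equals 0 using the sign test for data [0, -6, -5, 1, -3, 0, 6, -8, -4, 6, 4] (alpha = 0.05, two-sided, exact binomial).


Step 1: Discard zero differences. Original n = 11; n_eff = number of nonzero differences = 9.
Nonzero differences (with sign): -6, -5, +1, -3, +6, -8, -4, +6, +4
Step 2: Count signs: positive = 4, negative = 5.
Step 3: Under H0: P(positive) = 0.5, so the number of positives S ~ Bin(9, 0.5).
Step 4: Two-sided exact p-value = sum of Bin(9,0.5) probabilities at or below the observed probability = 1.000000.
Step 5: alpha = 0.05. fail to reject H0.

n_eff = 9, pos = 4, neg = 5, p = 1.000000, fail to reject H0.


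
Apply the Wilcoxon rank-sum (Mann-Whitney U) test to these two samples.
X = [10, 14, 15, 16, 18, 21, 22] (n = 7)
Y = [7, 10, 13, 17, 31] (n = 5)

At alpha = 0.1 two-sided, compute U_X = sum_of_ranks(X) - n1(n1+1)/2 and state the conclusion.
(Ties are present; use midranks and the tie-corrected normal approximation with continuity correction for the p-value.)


Step 1: Combine and sort all 12 observations; assign midranks.
sorted (value, group): (7,Y), (10,X), (10,Y), (13,Y), (14,X), (15,X), (16,X), (17,Y), (18,X), (21,X), (22,X), (31,Y)
ranks: 7->1, 10->2.5, 10->2.5, 13->4, 14->5, 15->6, 16->7, 17->8, 18->9, 21->10, 22->11, 31->12
Step 2: Rank sum for X: R1 = 2.5 + 5 + 6 + 7 + 9 + 10 + 11 = 50.5.
Step 3: U_X = R1 - n1(n1+1)/2 = 50.5 - 7*8/2 = 50.5 - 28 = 22.5.
       U_Y = n1*n2 - U_X = 35 - 22.5 = 12.5.
Step 4: Ties are present, so use the tie-corrected normal approximation (with continuity correction) for the p-value.
Step 5: p-value = 0.464120; compare to alpha = 0.1. fail to reject H0.

U_X = 22.5, p = 0.464120, fail to reject H0 at alpha = 0.1.


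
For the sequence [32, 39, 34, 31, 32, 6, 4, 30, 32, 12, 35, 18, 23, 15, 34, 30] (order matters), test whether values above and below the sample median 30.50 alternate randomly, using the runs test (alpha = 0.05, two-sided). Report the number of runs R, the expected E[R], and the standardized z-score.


Step 1: Compute median = 30.50; label A = above, B = below.
Labels in order: AAAAABBBABABBBAB  (n_A = 8, n_B = 8)
Step 2: Count runs R = 8.
Step 3: Under H0 (random ordering), E[R] = 2*n_A*n_B/(n_A+n_B) + 1 = 2*8*8/16 + 1 = 9.0000.
        Var[R] = 2*n_A*n_B*(2*n_A*n_B - n_A - n_B) / ((n_A+n_B)^2 * (n_A+n_B-1)) = 14336/3840 = 3.7333.
        SD[R] = 1.9322.
Step 4: Continuity-corrected z = (R + 0.5 - E[R]) / SD[R] = (8 + 0.5 - 9.0000) / 1.9322 = -0.2588.
Step 5: Two-sided p-value via normal approximation = 2*(1 - Phi(|z|)) = 0.795809.
Step 6: alpha = 0.05. fail to reject H0.

R = 8, z = -0.2588, p = 0.795809, fail to reject H0.


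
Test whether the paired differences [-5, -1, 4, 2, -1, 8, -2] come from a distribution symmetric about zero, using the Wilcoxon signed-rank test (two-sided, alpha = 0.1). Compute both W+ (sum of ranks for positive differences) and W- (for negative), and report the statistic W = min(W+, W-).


Step 1: Drop any zero differences (none here) and take |d_i|.
|d| = [5, 1, 4, 2, 1, 8, 2]
Step 2: Midrank |d_i| (ties get averaged ranks).
ranks: |5|->6, |1|->1.5, |4|->5, |2|->3.5, |1|->1.5, |8|->7, |2|->3.5
Step 3: Attach original signs; sum ranks with positive sign and with negative sign.
W+ = 5 + 3.5 + 7 = 15.5
W- = 6 + 1.5 + 1.5 + 3.5 = 12.5
(Check: W+ + W- = 28 should equal n(n+1)/2 = 28.)
Step 4: Test statistic W = min(W+, W-) = 12.5.
Step 5: Ties in |d|, so use the tie-corrected normal approximation.
        E[W] = n(n+1)/4 = 7*8/4 = 14.
        Tie groups: |d|=1 (t=2), |d|=2 (t=2); sum(t^3 - t) = 12.
        Var[W] = n(n+1)(2n+1)/24 - sum(t^3-t)/48 = 840/24 - 12/48 = 34.75.
        z = (W - E[W]) / sqrt(Var[W]) = (12.5 - 14) / 5.8949 = -0.2545.
        Two-sided p = 2*Phi(z) = 0.799143.
Step 6: alpha = 0.1. fail to reject H0.

W+ = 15.5, W- = 12.5, W = min = 12.5, p = 0.799143, fail to reject H0.


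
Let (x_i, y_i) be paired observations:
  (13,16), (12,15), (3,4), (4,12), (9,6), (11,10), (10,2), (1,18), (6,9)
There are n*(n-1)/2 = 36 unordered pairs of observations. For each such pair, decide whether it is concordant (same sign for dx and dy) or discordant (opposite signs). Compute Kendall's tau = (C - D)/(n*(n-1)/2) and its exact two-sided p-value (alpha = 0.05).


Step 1: Enumerate the 36 unordered pairs (i,j) with i<j and classify each by sign(x_j-x_i) * sign(y_j-y_i).
  (1,2):dx=-1,dy=-1->C; (1,3):dx=-10,dy=-12->C; (1,4):dx=-9,dy=-4->C; (1,5):dx=-4,dy=-10->C
  (1,6):dx=-2,dy=-6->C; (1,7):dx=-3,dy=-14->C; (1,8):dx=-12,dy=+2->D; (1,9):dx=-7,dy=-7->C
  (2,3):dx=-9,dy=-11->C; (2,4):dx=-8,dy=-3->C; (2,5):dx=-3,dy=-9->C; (2,6):dx=-1,dy=-5->C
  (2,7):dx=-2,dy=-13->C; (2,8):dx=-11,dy=+3->D; (2,9):dx=-6,dy=-6->C; (3,4):dx=+1,dy=+8->C
  (3,5):dx=+6,dy=+2->C; (3,6):dx=+8,dy=+6->C; (3,7):dx=+7,dy=-2->D; (3,8):dx=-2,dy=+14->D
  (3,9):dx=+3,dy=+5->C; (4,5):dx=+5,dy=-6->D; (4,6):dx=+7,dy=-2->D; (4,7):dx=+6,dy=-10->D
  (4,8):dx=-3,dy=+6->D; (4,9):dx=+2,dy=-3->D; (5,6):dx=+2,dy=+4->C; (5,7):dx=+1,dy=-4->D
  (5,8):dx=-8,dy=+12->D; (5,9):dx=-3,dy=+3->D; (6,7):dx=-1,dy=-8->C; (6,8):dx=-10,dy=+8->D
  (6,9):dx=-5,dy=-1->C; (7,8):dx=-9,dy=+16->D; (7,9):dx=-4,dy=+7->D; (8,9):dx=+5,dy=-9->D
Step 2: C = 20, D = 16, total pairs = 36.
Step 3: tau = (C - D)/(n(n-1)/2) = (20 - 16)/36 = 0.111111.
Step 4: Exact two-sided p-value (enumerate n! = 362880 permutations of y under H0): p = 0.761414.
Step 5: alpha = 0.05. fail to reject H0.

tau_b = 0.1111 (C=20, D=16), p = 0.761414, fail to reject H0.


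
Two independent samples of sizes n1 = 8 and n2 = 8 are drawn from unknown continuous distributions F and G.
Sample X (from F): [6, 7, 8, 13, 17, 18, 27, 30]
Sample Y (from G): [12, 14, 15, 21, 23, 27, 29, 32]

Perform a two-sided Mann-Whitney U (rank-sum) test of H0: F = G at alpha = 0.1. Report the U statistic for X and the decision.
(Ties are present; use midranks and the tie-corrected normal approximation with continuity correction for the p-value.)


Step 1: Combine and sort all 16 observations; assign midranks.
sorted (value, group): (6,X), (7,X), (8,X), (12,Y), (13,X), (14,Y), (15,Y), (17,X), (18,X), (21,Y), (23,Y), (27,X), (27,Y), (29,Y), (30,X), (32,Y)
ranks: 6->1, 7->2, 8->3, 12->4, 13->5, 14->6, 15->7, 17->8, 18->9, 21->10, 23->11, 27->12.5, 27->12.5, 29->14, 30->15, 32->16
Step 2: Rank sum for X: R1 = 1 + 2 + 3 + 5 + 8 + 9 + 12.5 + 15 = 55.5.
Step 3: U_X = R1 - n1(n1+1)/2 = 55.5 - 8*9/2 = 55.5 - 36 = 19.5.
       U_Y = n1*n2 - U_X = 64 - 19.5 = 44.5.
Step 4: Ties are present, so use the tie-corrected normal approximation (with continuity correction) for the p-value.
Step 5: p-value = 0.207244; compare to alpha = 0.1. fail to reject H0.

U_X = 19.5, p = 0.207244, fail to reject H0 at alpha = 0.1.


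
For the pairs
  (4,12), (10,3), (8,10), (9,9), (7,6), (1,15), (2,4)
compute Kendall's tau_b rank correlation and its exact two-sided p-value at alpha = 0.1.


Step 1: Enumerate the 21 unordered pairs (i,j) with i<j and classify each by sign(x_j-x_i) * sign(y_j-y_i).
  (1,2):dx=+6,dy=-9->D; (1,3):dx=+4,dy=-2->D; (1,4):dx=+5,dy=-3->D; (1,5):dx=+3,dy=-6->D
  (1,6):dx=-3,dy=+3->D; (1,7):dx=-2,dy=-8->C; (2,3):dx=-2,dy=+7->D; (2,4):dx=-1,dy=+6->D
  (2,5):dx=-3,dy=+3->D; (2,6):dx=-9,dy=+12->D; (2,7):dx=-8,dy=+1->D; (3,4):dx=+1,dy=-1->D
  (3,5):dx=-1,dy=-4->C; (3,6):dx=-7,dy=+5->D; (3,7):dx=-6,dy=-6->C; (4,5):dx=-2,dy=-3->C
  (4,6):dx=-8,dy=+6->D; (4,7):dx=-7,dy=-5->C; (5,6):dx=-6,dy=+9->D; (5,7):dx=-5,dy=-2->C
  (6,7):dx=+1,dy=-11->D
Step 2: C = 6, D = 15, total pairs = 21.
Step 3: tau = (C - D)/(n(n-1)/2) = (6 - 15)/21 = -0.428571.
Step 4: Exact two-sided p-value (enumerate n! = 5040 permutations of y under H0): p = 0.238889.
Step 5: alpha = 0.1. fail to reject H0.

tau_b = -0.4286 (C=6, D=15), p = 0.238889, fail to reject H0.


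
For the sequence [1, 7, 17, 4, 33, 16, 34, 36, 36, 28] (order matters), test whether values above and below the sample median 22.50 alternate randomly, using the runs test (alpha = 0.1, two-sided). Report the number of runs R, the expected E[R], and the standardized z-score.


Step 1: Compute median = 22.50; label A = above, B = below.
Labels in order: BBBBABAAAA  (n_A = 5, n_B = 5)
Step 2: Count runs R = 4.
Step 3: Under H0 (random ordering), E[R] = 2*n_A*n_B/(n_A+n_B) + 1 = 2*5*5/10 + 1 = 6.0000.
        Var[R] = 2*n_A*n_B*(2*n_A*n_B - n_A - n_B) / ((n_A+n_B)^2 * (n_A+n_B-1)) = 2000/900 = 2.2222.
        SD[R] = 1.4907.
Step 4: Continuity-corrected z = (R + 0.5 - E[R]) / SD[R] = (4 + 0.5 - 6.0000) / 1.4907 = -1.0062.
Step 5: Two-sided p-value via normal approximation = 2*(1 - Phi(|z|)) = 0.314305.
Step 6: alpha = 0.1. fail to reject H0.

R = 4, z = -1.0062, p = 0.314305, fail to reject H0.


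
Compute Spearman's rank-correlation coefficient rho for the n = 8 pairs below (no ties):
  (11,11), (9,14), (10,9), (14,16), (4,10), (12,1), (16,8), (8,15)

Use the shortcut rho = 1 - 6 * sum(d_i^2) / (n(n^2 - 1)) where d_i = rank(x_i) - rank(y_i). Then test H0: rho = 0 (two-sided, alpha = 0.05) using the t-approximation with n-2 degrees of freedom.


Step 1: Rank x and y separately (midranks; no ties here).
rank(x): 11->5, 9->3, 10->4, 14->7, 4->1, 12->6, 16->8, 8->2
rank(y): 11->5, 14->6, 9->3, 16->8, 10->4, 1->1, 8->2, 15->7
Step 2: d_i = R_x(i) - R_y(i); compute d_i^2.
  (5-5)^2=0, (3-6)^2=9, (4-3)^2=1, (7-8)^2=1, (1-4)^2=9, (6-1)^2=25, (8-2)^2=36, (2-7)^2=25
sum(d^2) = 106.
Step 3: rho = 1 - 6*106 / (8*(8^2 - 1)) = 1 - 636/504 = -0.261905.
Step 4: Under H0, t = rho * sqrt((n-2)/(1-rho^2)) = -0.6647 ~ t(6).
Step 5: Two-sided p-value from the t-distribution with 6 df = 0.530923.
Step 6: alpha = 0.05. fail to reject H0.

rho = -0.2619, p = 0.530923, fail to reject H0 at alpha = 0.05.


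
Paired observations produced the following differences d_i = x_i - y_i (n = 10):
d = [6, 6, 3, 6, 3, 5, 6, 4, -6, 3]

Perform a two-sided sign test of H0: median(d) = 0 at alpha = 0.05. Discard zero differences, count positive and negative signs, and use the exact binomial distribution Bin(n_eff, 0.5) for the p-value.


Step 1: Discard zero differences. Original n = 10; n_eff = number of nonzero differences = 10.
Nonzero differences (with sign): +6, +6, +3, +6, +3, +5, +6, +4, -6, +3
Step 2: Count signs: positive = 9, negative = 1.
Step 3: Under H0: P(positive) = 0.5, so the number of positives S ~ Bin(10, 0.5).
Step 4: Two-sided exact p-value = sum of Bin(10,0.5) probabilities at or below the observed probability = 0.021484.
Step 5: alpha = 0.05. reject H0.

n_eff = 10, pos = 9, neg = 1, p = 0.021484, reject H0.


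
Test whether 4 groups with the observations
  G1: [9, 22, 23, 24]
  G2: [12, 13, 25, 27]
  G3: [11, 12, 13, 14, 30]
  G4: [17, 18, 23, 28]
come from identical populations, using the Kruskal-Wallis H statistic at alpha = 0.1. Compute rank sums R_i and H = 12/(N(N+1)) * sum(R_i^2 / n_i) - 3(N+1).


Step 1: Combine all N = 17 observations and assign midranks.
sorted (value, group, rank): (9,G1,1), (11,G3,2), (12,G2,3.5), (12,G3,3.5), (13,G2,5.5), (13,G3,5.5), (14,G3,7), (17,G4,8), (18,G4,9), (22,G1,10), (23,G1,11.5), (23,G4,11.5), (24,G1,13), (25,G2,14), (27,G2,15), (28,G4,16), (30,G3,17)
Step 2: Sum ranks within each group.
R_1 = 35.5 (n_1 = 4)
R_2 = 38 (n_2 = 4)
R_3 = 35 (n_3 = 5)
R_4 = 44.5 (n_4 = 4)
Step 3: H = 12/(N(N+1)) * sum(R_i^2/n_i) - 3(N+1)
     = 12/(17*18) * (35.5^2/4 + 38^2/4 + 35^2/5 + 44.5^2/4) - 3*18
     = 0.039216 * 1416.12 - 54
     = 1.534314.
Step 4: Ties present; correction factor C = 1 - 18/(17^3 - 17) = 0.996324. Corrected H = 1.534314 / 0.996324 = 1.539975.
Step 5: Under H0, H ~ chi^2(3); p-value = 0.673075.
Step 6: alpha = 0.1. fail to reject H0.

H = 1.5400, df = 3, p = 0.673075, fail to reject H0.


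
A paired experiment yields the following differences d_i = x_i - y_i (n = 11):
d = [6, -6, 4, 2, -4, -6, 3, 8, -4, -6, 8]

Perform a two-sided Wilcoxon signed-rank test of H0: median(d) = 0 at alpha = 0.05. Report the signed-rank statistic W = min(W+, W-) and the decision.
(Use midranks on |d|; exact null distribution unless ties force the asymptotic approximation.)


Step 1: Drop any zero differences (none here) and take |d_i|.
|d| = [6, 6, 4, 2, 4, 6, 3, 8, 4, 6, 8]
Step 2: Midrank |d_i| (ties get averaged ranks).
ranks: |6|->7.5, |6|->7.5, |4|->4, |2|->1, |4|->4, |6|->7.5, |3|->2, |8|->10.5, |4|->4, |6|->7.5, |8|->10.5
Step 3: Attach original signs; sum ranks with positive sign and with negative sign.
W+ = 7.5 + 4 + 1 + 2 + 10.5 + 10.5 = 35.5
W- = 7.5 + 4 + 7.5 + 4 + 7.5 = 30.5
(Check: W+ + W- = 66 should equal n(n+1)/2 = 66.)
Step 4: Test statistic W = min(W+, W-) = 30.5.
Step 5: Ties in |d|, so use the tie-corrected normal approximation.
        E[W] = n(n+1)/4 = 11*12/4 = 33.
        Tie groups: |d|=4 (t=3), |d|=6 (t=4), |d|=8 (t=2); sum(t^3 - t) = 90.
        Var[W] = n(n+1)(2n+1)/24 - sum(t^3-t)/48 = 3036/24 - 90/48 = 124.625.
        z = (W - E[W]) / sqrt(Var[W]) = (30.5 - 33) / 11.1636 = -0.2239.
        Two-sided p = 2*Phi(z) = 0.822802.
Step 6: alpha = 0.05. fail to reject H0.

W+ = 35.5, W- = 30.5, W = min = 30.5, p = 0.822802, fail to reject H0.


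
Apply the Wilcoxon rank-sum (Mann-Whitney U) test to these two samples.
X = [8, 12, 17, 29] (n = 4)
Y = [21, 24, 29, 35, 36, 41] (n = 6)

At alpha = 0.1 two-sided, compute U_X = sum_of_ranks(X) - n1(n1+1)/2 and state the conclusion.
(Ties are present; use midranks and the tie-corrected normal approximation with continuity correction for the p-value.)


Step 1: Combine and sort all 10 observations; assign midranks.
sorted (value, group): (8,X), (12,X), (17,X), (21,Y), (24,Y), (29,X), (29,Y), (35,Y), (36,Y), (41,Y)
ranks: 8->1, 12->2, 17->3, 21->4, 24->5, 29->6.5, 29->6.5, 35->8, 36->9, 41->10
Step 2: Rank sum for X: R1 = 1 + 2 + 3 + 6.5 = 12.5.
Step 3: U_X = R1 - n1(n1+1)/2 = 12.5 - 4*5/2 = 12.5 - 10 = 2.5.
       U_Y = n1*n2 - U_X = 24 - 2.5 = 21.5.
Step 4: Ties are present, so use the tie-corrected normal approximation (with continuity correction) for the p-value.
Step 5: p-value = 0.054273; compare to alpha = 0.1. reject H0.

U_X = 2.5, p = 0.054273, reject H0 at alpha = 0.1.


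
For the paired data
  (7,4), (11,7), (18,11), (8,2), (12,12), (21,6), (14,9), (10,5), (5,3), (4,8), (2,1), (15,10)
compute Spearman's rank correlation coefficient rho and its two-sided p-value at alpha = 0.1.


Step 1: Rank x and y separately (midranks; no ties here).
rank(x): 7->4, 11->7, 18->11, 8->5, 12->8, 21->12, 14->9, 10->6, 5->3, 4->2, 2->1, 15->10
rank(y): 4->4, 7->7, 11->11, 2->2, 12->12, 6->6, 9->9, 5->5, 3->3, 8->8, 1->1, 10->10
Step 2: d_i = R_x(i) - R_y(i); compute d_i^2.
  (4-4)^2=0, (7-7)^2=0, (11-11)^2=0, (5-2)^2=9, (8-12)^2=16, (12-6)^2=36, (9-9)^2=0, (6-5)^2=1, (3-3)^2=0, (2-8)^2=36, (1-1)^2=0, (10-10)^2=0
sum(d^2) = 98.
Step 3: rho = 1 - 6*98 / (12*(12^2 - 1)) = 1 - 588/1716 = 0.657343.
Step 4: Under H0, t = rho * sqrt((n-2)/(1-rho^2)) = 2.7584 ~ t(10).
Step 5: Two-sided p-value from the t-distribution with 10 df = 0.020185.
Step 6: alpha = 0.1. reject H0.

rho = 0.6573, p = 0.020185, reject H0 at alpha = 0.1.


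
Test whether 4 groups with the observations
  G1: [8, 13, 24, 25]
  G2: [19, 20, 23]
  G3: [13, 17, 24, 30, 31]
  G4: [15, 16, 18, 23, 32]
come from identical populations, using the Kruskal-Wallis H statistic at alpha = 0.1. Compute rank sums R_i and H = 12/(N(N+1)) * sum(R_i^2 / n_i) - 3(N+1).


Step 1: Combine all N = 17 observations and assign midranks.
sorted (value, group, rank): (8,G1,1), (13,G1,2.5), (13,G3,2.5), (15,G4,4), (16,G4,5), (17,G3,6), (18,G4,7), (19,G2,8), (20,G2,9), (23,G2,10.5), (23,G4,10.5), (24,G1,12.5), (24,G3,12.5), (25,G1,14), (30,G3,15), (31,G3,16), (32,G4,17)
Step 2: Sum ranks within each group.
R_1 = 30 (n_1 = 4)
R_2 = 27.5 (n_2 = 3)
R_3 = 52 (n_3 = 5)
R_4 = 43.5 (n_4 = 5)
Step 3: H = 12/(N(N+1)) * sum(R_i^2/n_i) - 3(N+1)
     = 12/(17*18) * (30^2/4 + 27.5^2/3 + 52^2/5 + 43.5^2/5) - 3*18
     = 0.039216 * 1396.33 - 54
     = 0.758170.
Step 4: Ties present; correction factor C = 1 - 18/(17^3 - 17) = 0.996324. Corrected H = 0.758170 / 0.996324 = 0.760968.
Step 5: Under H0, H ~ chi^2(3); p-value = 0.858778.
Step 6: alpha = 0.1. fail to reject H0.

H = 0.7610, df = 3, p = 0.858778, fail to reject H0.


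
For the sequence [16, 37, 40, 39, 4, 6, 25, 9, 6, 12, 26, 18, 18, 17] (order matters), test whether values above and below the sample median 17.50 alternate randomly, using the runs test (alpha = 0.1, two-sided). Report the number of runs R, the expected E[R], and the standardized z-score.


Step 1: Compute median = 17.50; label A = above, B = below.
Labels in order: BAAABBABBBAAAB  (n_A = 7, n_B = 7)
Step 2: Count runs R = 7.
Step 3: Under H0 (random ordering), E[R] = 2*n_A*n_B/(n_A+n_B) + 1 = 2*7*7/14 + 1 = 8.0000.
        Var[R] = 2*n_A*n_B*(2*n_A*n_B - n_A - n_B) / ((n_A+n_B)^2 * (n_A+n_B-1)) = 8232/2548 = 3.2308.
        SD[R] = 1.7974.
Step 4: Continuity-corrected z = (R + 0.5 - E[R]) / SD[R] = (7 + 0.5 - 8.0000) / 1.7974 = -0.2782.
Step 5: Two-sided p-value via normal approximation = 2*(1 - Phi(|z|)) = 0.780879.
Step 6: alpha = 0.1. fail to reject H0.

R = 7, z = -0.2782, p = 0.780879, fail to reject H0.


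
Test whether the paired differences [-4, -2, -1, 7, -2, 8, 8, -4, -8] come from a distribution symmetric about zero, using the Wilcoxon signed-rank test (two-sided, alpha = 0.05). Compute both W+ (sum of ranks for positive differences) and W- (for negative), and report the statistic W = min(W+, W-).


Step 1: Drop any zero differences (none here) and take |d_i|.
|d| = [4, 2, 1, 7, 2, 8, 8, 4, 8]
Step 2: Midrank |d_i| (ties get averaged ranks).
ranks: |4|->4.5, |2|->2.5, |1|->1, |7|->6, |2|->2.5, |8|->8, |8|->8, |4|->4.5, |8|->8
Step 3: Attach original signs; sum ranks with positive sign and with negative sign.
W+ = 6 + 8 + 8 = 22
W- = 4.5 + 2.5 + 1 + 2.5 + 4.5 + 8 = 23
(Check: W+ + W- = 45 should equal n(n+1)/2 = 45.)
Step 4: Test statistic W = min(W+, W-) = 22.
Step 5: Ties in |d|, so use the tie-corrected normal approximation.
        E[W] = n(n+1)/4 = 9*10/4 = 22.5.
        Tie groups: |d|=2 (t=2), |d|=4 (t=2), |d|=8 (t=3); sum(t^3 - t) = 36.
        Var[W] = n(n+1)(2n+1)/24 - sum(t^3-t)/48 = 1710/24 - 36/48 = 70.5.
        z = (W - E[W]) / sqrt(Var[W]) = (22 - 22.5) / 8.3964 = -0.0595.
        Two-sided p = 2*Phi(z) = 0.952515.
Step 6: alpha = 0.05. fail to reject H0.

W+ = 22, W- = 23, W = min = 22, p = 0.952515, fail to reject H0.


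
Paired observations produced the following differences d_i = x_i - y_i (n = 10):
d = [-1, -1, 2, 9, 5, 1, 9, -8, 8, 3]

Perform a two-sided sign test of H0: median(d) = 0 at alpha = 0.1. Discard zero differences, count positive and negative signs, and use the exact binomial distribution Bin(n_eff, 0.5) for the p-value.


Step 1: Discard zero differences. Original n = 10; n_eff = number of nonzero differences = 10.
Nonzero differences (with sign): -1, -1, +2, +9, +5, +1, +9, -8, +8, +3
Step 2: Count signs: positive = 7, negative = 3.
Step 3: Under H0: P(positive) = 0.5, so the number of positives S ~ Bin(10, 0.5).
Step 4: Two-sided exact p-value = sum of Bin(10,0.5) probabilities at or below the observed probability = 0.343750.
Step 5: alpha = 0.1. fail to reject H0.

n_eff = 10, pos = 7, neg = 3, p = 0.343750, fail to reject H0.


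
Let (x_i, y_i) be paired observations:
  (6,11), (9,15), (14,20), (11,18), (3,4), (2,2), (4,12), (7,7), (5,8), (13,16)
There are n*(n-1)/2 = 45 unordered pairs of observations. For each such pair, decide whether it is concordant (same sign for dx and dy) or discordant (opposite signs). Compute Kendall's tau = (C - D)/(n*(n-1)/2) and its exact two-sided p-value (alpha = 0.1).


Step 1: Enumerate the 45 unordered pairs (i,j) with i<j and classify each by sign(x_j-x_i) * sign(y_j-y_i).
  (1,2):dx=+3,dy=+4->C; (1,3):dx=+8,dy=+9->C; (1,4):dx=+5,dy=+7->C; (1,5):dx=-3,dy=-7->C
  (1,6):dx=-4,dy=-9->C; (1,7):dx=-2,dy=+1->D; (1,8):dx=+1,dy=-4->D; (1,9):dx=-1,dy=-3->C
  (1,10):dx=+7,dy=+5->C; (2,3):dx=+5,dy=+5->C; (2,4):dx=+2,dy=+3->C; (2,5):dx=-6,dy=-11->C
  (2,6):dx=-7,dy=-13->C; (2,7):dx=-5,dy=-3->C; (2,8):dx=-2,dy=-8->C; (2,9):dx=-4,dy=-7->C
  (2,10):dx=+4,dy=+1->C; (3,4):dx=-3,dy=-2->C; (3,5):dx=-11,dy=-16->C; (3,6):dx=-12,dy=-18->C
  (3,7):dx=-10,dy=-8->C; (3,8):dx=-7,dy=-13->C; (3,9):dx=-9,dy=-12->C; (3,10):dx=-1,dy=-4->C
  (4,5):dx=-8,dy=-14->C; (4,6):dx=-9,dy=-16->C; (4,7):dx=-7,dy=-6->C; (4,8):dx=-4,dy=-11->C
  (4,9):dx=-6,dy=-10->C; (4,10):dx=+2,dy=-2->D; (5,6):dx=-1,dy=-2->C; (5,7):dx=+1,dy=+8->C
  (5,8):dx=+4,dy=+3->C; (5,9):dx=+2,dy=+4->C; (5,10):dx=+10,dy=+12->C; (6,7):dx=+2,dy=+10->C
  (6,8):dx=+5,dy=+5->C; (6,9):dx=+3,dy=+6->C; (6,10):dx=+11,dy=+14->C; (7,8):dx=+3,dy=-5->D
  (7,9):dx=+1,dy=-4->D; (7,10):dx=+9,dy=+4->C; (8,9):dx=-2,dy=+1->D; (8,10):dx=+6,dy=+9->C
  (9,10):dx=+8,dy=+8->C
Step 2: C = 39, D = 6, total pairs = 45.
Step 3: tau = (C - D)/(n(n-1)/2) = (39 - 6)/45 = 0.733333.
Step 4: Exact two-sided p-value (enumerate n! = 3628800 permutations of y under H0): p = 0.002213.
Step 5: alpha = 0.1. reject H0.

tau_b = 0.7333 (C=39, D=6), p = 0.002213, reject H0.


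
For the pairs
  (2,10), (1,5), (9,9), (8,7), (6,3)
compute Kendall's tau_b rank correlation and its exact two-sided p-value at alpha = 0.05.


Step 1: Enumerate the 10 unordered pairs (i,j) with i<j and classify each by sign(x_j-x_i) * sign(y_j-y_i).
  (1,2):dx=-1,dy=-5->C; (1,3):dx=+7,dy=-1->D; (1,4):dx=+6,dy=-3->D; (1,5):dx=+4,dy=-7->D
  (2,3):dx=+8,dy=+4->C; (2,4):dx=+7,dy=+2->C; (2,5):dx=+5,dy=-2->D; (3,4):dx=-1,dy=-2->C
  (3,5):dx=-3,dy=-6->C; (4,5):dx=-2,dy=-4->C
Step 2: C = 6, D = 4, total pairs = 10.
Step 3: tau = (C - D)/(n(n-1)/2) = (6 - 4)/10 = 0.200000.
Step 4: Exact two-sided p-value (enumerate n! = 120 permutations of y under H0): p = 0.816667.
Step 5: alpha = 0.05. fail to reject H0.

tau_b = 0.2000 (C=6, D=4), p = 0.816667, fail to reject H0.


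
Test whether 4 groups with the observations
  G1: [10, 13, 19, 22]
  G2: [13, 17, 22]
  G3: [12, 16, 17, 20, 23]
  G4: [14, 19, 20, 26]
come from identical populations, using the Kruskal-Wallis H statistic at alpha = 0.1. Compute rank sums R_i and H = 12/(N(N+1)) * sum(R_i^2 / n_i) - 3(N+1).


Step 1: Combine all N = 16 observations and assign midranks.
sorted (value, group, rank): (10,G1,1), (12,G3,2), (13,G1,3.5), (13,G2,3.5), (14,G4,5), (16,G3,6), (17,G2,7.5), (17,G3,7.5), (19,G1,9.5), (19,G4,9.5), (20,G3,11.5), (20,G4,11.5), (22,G1,13.5), (22,G2,13.5), (23,G3,15), (26,G4,16)
Step 2: Sum ranks within each group.
R_1 = 27.5 (n_1 = 4)
R_2 = 24.5 (n_2 = 3)
R_3 = 42 (n_3 = 5)
R_4 = 42 (n_4 = 4)
Step 3: H = 12/(N(N+1)) * sum(R_i^2/n_i) - 3(N+1)
     = 12/(16*17) * (27.5^2/4 + 24.5^2/3 + 42^2/5 + 42^2/4) - 3*17
     = 0.044118 * 1182.95 - 51
     = 1.188787.
Step 4: Ties present; correction factor C = 1 - 30/(16^3 - 16) = 0.992647. Corrected H = 1.188787 / 0.992647 = 1.197593.
Step 5: Under H0, H ~ chi^2(3); p-value = 0.753582.
Step 6: alpha = 0.1. fail to reject H0.

H = 1.1976, df = 3, p = 0.753582, fail to reject H0.


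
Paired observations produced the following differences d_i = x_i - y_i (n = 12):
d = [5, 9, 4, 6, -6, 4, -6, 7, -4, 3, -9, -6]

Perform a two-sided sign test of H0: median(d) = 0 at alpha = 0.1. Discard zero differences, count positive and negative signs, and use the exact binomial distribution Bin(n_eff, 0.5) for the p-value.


Step 1: Discard zero differences. Original n = 12; n_eff = number of nonzero differences = 12.
Nonzero differences (with sign): +5, +9, +4, +6, -6, +4, -6, +7, -4, +3, -9, -6
Step 2: Count signs: positive = 7, negative = 5.
Step 3: Under H0: P(positive) = 0.5, so the number of positives S ~ Bin(12, 0.5).
Step 4: Two-sided exact p-value = sum of Bin(12,0.5) probabilities at or below the observed probability = 0.774414.
Step 5: alpha = 0.1. fail to reject H0.

n_eff = 12, pos = 7, neg = 5, p = 0.774414, fail to reject H0.


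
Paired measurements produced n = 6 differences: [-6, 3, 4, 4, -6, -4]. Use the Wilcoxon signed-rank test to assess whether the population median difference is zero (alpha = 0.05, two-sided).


Step 1: Drop any zero differences (none here) and take |d_i|.
|d| = [6, 3, 4, 4, 6, 4]
Step 2: Midrank |d_i| (ties get averaged ranks).
ranks: |6|->5.5, |3|->1, |4|->3, |4|->3, |6|->5.5, |4|->3
Step 3: Attach original signs; sum ranks with positive sign and with negative sign.
W+ = 1 + 3 + 3 = 7
W- = 5.5 + 5.5 + 3 = 14
(Check: W+ + W- = 21 should equal n(n+1)/2 = 21.)
Step 4: Test statistic W = min(W+, W-) = 7.
Step 5: Ties in |d|, so use the tie-corrected normal approximation.
        E[W] = n(n+1)/4 = 6*7/4 = 10.5.
        Tie groups: |d|=4 (t=3), |d|=6 (t=2); sum(t^3 - t) = 30.
        Var[W] = n(n+1)(2n+1)/24 - sum(t^3-t)/48 = 546/24 - 30/48 = 22.125.
        z = (W - E[W]) / sqrt(Var[W]) = (7 - 10.5) / 4.7037 = -0.7441.
        Two-sided p = 2*Phi(z) = 0.456821.
Step 6: alpha = 0.05. fail to reject H0.

W+ = 7, W- = 14, W = min = 7, p = 0.456821, fail to reject H0.


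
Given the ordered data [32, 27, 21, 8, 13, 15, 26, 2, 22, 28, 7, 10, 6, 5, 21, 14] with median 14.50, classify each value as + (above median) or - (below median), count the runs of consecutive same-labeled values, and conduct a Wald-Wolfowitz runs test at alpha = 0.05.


Step 1: Compute median = 14.50; label A = above, B = below.
Labels in order: AAABBAABAABBBBAB  (n_A = 8, n_B = 8)
Step 2: Count runs R = 8.
Step 3: Under H0 (random ordering), E[R] = 2*n_A*n_B/(n_A+n_B) + 1 = 2*8*8/16 + 1 = 9.0000.
        Var[R] = 2*n_A*n_B*(2*n_A*n_B - n_A - n_B) / ((n_A+n_B)^2 * (n_A+n_B-1)) = 14336/3840 = 3.7333.
        SD[R] = 1.9322.
Step 4: Continuity-corrected z = (R + 0.5 - E[R]) / SD[R] = (8 + 0.5 - 9.0000) / 1.9322 = -0.2588.
Step 5: Two-sided p-value via normal approximation = 2*(1 - Phi(|z|)) = 0.795809.
Step 6: alpha = 0.05. fail to reject H0.

R = 8, z = -0.2588, p = 0.795809, fail to reject H0.
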